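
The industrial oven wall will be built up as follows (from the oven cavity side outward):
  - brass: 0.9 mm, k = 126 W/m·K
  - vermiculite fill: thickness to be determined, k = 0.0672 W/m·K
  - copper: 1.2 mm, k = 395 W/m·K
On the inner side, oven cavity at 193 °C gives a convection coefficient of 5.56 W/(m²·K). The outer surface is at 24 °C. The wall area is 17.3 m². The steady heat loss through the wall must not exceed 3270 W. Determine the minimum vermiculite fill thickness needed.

Using the resistance-network approach (series):
R_inner film = 1/(h_i·A) = 1/(5.56×17.3) = 0.0104 K/W
R_brass = L/(kA) = 0.0009/(126×17.3) = 4.129×10^-7 K/W
R_copper = L/(kA) = 0.0012/(395×17.3) = 1.756×10^-7 K/W
Sum of the known resistances R_other = 0.0104 K/W
Required total resistance R_tot = ΔT/Q_allow = 169/3270 = 0.05168 K/W
R_vermiculite fill = R_tot − R_other = 0.04129 K/W
L = R·k·A = 0.04129×0.0672×17.3

L ≈ 48 mm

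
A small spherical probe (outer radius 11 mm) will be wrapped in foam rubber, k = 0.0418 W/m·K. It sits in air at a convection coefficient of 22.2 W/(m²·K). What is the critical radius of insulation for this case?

r_cr ≈ 3.77 mm

For a sphere r_cr = 2k/h = 2×0.0418/22.2
r_cr = 3.77 mm; since the bare radius (11 mm) is above r_cr, any added insulation will reduce heat loss.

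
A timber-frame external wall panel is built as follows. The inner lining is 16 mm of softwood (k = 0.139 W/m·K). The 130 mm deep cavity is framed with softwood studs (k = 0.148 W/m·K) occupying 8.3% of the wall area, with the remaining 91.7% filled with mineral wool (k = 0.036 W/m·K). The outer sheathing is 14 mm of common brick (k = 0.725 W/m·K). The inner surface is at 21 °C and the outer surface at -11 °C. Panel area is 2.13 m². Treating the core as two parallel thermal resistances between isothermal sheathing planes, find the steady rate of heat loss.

Sheathing layers in series; stud and cavity paths in parallel between them.
R_inner = 0.016/(0.139×2.13) = 0.05404 K/W
R_stud  = 0.13/(0.148×0.083×2.13) = 4.968 K/W
R_cav   = 0.13/(0.036×0.917×2.13) = 1.849 K/W
1/R_core = 1/R_stud + 1/R_cav → R_core = 1.347 K/W
R_outer = 0.014/(0.725×2.13) = 0.009066 K/W
R_total = 1.411 K/W
Q = ΔT/R_total = 32/1.411

Q ≈ 22.7 W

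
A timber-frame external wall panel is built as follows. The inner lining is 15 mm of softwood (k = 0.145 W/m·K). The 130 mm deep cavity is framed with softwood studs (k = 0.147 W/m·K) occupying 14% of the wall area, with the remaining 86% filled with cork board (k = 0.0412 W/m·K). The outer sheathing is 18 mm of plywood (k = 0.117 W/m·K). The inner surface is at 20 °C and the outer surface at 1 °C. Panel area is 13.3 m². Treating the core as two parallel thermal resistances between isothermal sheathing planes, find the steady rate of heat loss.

Q ≈ 98 W

Sheathing layers in series; stud and cavity paths in parallel between them.
R_inner = 0.015/(0.145×13.3) = 0.007778 K/W
R_stud  = 0.13/(0.147×0.14×13.3) = 0.4749 K/W
R_cav   = 0.13/(0.0412×0.86×13.3) = 0.2759 K/W
1/R_core = 1/R_stud + 1/R_cav → R_core = 0.1745 K/W
R_outer = 0.018/(0.117×13.3) = 0.01157 K/W
R_total = 0.1939 K/W
Q = ΔT/R_total = 19/0.1939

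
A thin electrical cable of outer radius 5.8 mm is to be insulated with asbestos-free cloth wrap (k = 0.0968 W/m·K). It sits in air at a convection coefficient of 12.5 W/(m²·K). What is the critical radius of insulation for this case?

r_cr ≈ 7.74 mm

For a cylinder r_cr = k/h = 0.0968/12.5
r_cr = 7.74 mm; since the bare radius (5.8 mm) is below r_cr, adding a thin layer of insulation will *increase* heat loss.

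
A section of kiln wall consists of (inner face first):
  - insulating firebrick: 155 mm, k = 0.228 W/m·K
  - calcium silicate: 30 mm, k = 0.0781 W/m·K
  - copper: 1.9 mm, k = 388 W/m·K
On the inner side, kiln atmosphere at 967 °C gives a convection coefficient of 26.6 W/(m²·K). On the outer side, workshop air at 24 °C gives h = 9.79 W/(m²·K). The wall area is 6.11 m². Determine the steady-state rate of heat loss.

Q ≈ 4790 W

Series thermal resistances:
R_inner film = 1/(h_i·A) = 1/(26.6×6.11) = 0.006153 K/W
R_insulating firebrick = L/(kA) = 0.155/(0.228×6.11) = 0.1113 K/W
R_calcium silicate = L/(kA) = 0.03/(0.0781×6.11) = 0.06287 K/W
R_copper = L/(kA) = 0.0019/(388×6.11) = 8.015×10^-7 K/W
R_outer film = 1/(h_o·A) = 1/(9.79×6.11) = 0.01672 K/W
R_total = 0.197 K/W
Q = ΔT / R_total = 943 / 0.197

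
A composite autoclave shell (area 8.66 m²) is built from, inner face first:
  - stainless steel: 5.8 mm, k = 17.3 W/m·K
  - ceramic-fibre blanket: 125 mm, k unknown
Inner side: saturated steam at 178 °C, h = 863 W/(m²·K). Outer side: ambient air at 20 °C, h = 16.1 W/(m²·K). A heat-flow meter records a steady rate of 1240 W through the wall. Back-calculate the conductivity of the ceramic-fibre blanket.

k ≈ 0.12 W/(m·K)

Series thermal resistances:
R_inner film = 1/(h_i·A) = 1/(863×8.66) = 1.338×10^-4 K/W
R_stainless steel = L/(kA) = 0.0058/(17.3×8.66) = 3.871×10^-5 K/W
R_outer film = 1/(h_o·A) = 1/(16.1×8.66) = 0.007172 K/W
Sum of known resistances R_other = 0.007345 K/W
Total R = ΔT/Q = 158/1240 = 0.1274 K/W
R_ceramic-fibre blanket = R_total − R_other = 0.1201 K/W
k = L/(R·A) = 0.125/(0.1201×8.66)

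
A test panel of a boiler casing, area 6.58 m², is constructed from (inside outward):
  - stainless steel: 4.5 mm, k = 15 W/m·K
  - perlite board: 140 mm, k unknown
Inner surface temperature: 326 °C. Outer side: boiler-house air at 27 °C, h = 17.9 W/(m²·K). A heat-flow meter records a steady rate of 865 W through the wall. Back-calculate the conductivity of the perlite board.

Treating each layer as a thermal resistance in series:
R_stainless steel = L/(kA) = 0.0045/(15×6.58) = 4.559×10^-5 K/W
R_outer film = 1/(h_o·A) = 1/(17.9×6.58) = 0.00849 K/W
Sum of known resistances R_other = 0.008536 K/W
Total R = ΔT/Q = 299/865 = 0.3457 K/W
R_perlite board = R_total − R_other = 0.3371 K/W
k = L/(R·A) = 0.14/(0.3371×6.58)

k ≈ 0.0631 W/(m·K)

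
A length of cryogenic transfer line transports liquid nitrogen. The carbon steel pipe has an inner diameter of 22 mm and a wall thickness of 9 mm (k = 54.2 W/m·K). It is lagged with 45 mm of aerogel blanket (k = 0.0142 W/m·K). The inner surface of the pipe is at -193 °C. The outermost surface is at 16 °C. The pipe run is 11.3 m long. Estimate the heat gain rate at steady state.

Radial resistances (cylindrical: R_cond = ln(r_o/r_i)/(2πkL), R_conv = 1/(h·2πrL)):
R_carbon steel pipe wall = ln(20/11)/(2π×54.2×11.3) = 1.554×10^-4 K/W
R_aerogel blanket = ln(65/20)/(2π×0.0142×11.3) = 1.169 K/W
R_total = 1.169 K/W
Q = ΔT/R_total = 209/1.169

Q ≈ 179 W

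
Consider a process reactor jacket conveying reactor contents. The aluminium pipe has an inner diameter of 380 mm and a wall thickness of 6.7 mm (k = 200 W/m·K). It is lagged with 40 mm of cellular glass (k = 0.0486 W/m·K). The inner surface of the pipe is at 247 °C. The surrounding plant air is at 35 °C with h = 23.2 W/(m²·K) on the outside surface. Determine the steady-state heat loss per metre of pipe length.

Cylindrical conduction, so R = ln(r₂/r₁)/(2πkL) per layer, in series:
R_aluminium pipe wall = ln(196.7/190)/(2π×200×1) = 2.758×10^-5 K/W
R_cellular glass = ln(236.7/196.7)/(2π×0.0486×1) = 0.6062 K/W
R_outer film = 1/(h_o·2πr_oL) = 1/(23.2×2π×0.2367×1) = 0.02898 K/W
R_total = 0.6352 K/W
Q = ΔT/R_total = 212/0.6352

q′ ≈ 334 W/m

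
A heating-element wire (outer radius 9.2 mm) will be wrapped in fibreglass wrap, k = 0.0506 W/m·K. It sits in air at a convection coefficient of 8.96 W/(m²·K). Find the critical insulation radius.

r_cr ≈ 5.65 mm

For a cylinder r_cr = k/h = 0.0506/8.96
r_cr = 5.65 mm; since the bare radius (9.2 mm) is above r_cr, any added insulation will reduce heat loss.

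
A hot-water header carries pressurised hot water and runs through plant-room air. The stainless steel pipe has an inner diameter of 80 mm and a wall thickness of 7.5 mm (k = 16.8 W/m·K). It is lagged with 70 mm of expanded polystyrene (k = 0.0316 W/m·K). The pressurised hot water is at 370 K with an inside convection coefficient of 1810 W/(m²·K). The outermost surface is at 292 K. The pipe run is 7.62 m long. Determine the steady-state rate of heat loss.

Radial resistances (cylindrical: R_cond = ln(r_o/r_i)/(2πkL), R_conv = 1/(h·2πrL)):
R_inner film = 1/(h_i·2πr₁L) = 1/(1810×2π×0.04×7.62) = 2.885×10^-4 K/W
R_stainless steel pipe wall = ln(47.5/40)/(2π×16.8×7.62) = 2.137×10^-4 K/W
R_expanded polystyrene = ln(117.5/47.5)/(2π×0.0316×7.62) = 0.5986 K/W
R_total = 0.5991 K/W
Q = ΔT/R_total = 78/0.5991

Q ≈ 130 W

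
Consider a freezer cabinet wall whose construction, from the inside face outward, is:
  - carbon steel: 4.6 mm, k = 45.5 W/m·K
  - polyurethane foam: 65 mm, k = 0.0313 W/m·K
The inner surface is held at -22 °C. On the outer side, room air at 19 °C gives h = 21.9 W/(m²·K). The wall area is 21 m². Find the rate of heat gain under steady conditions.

Q ≈ 406 W

Model the wall as resistances in series:
R_carbon steel = L/(kA) = 0.0046/(45.5×21) = 4.814×10^-6 K/W
R_polyurethane foam = L/(kA) = 0.065/(0.0313×21) = 0.09889 K/W
R_outer film = 1/(h_o·A) = 1/(21.9×21) = 0.002174 K/W
R_total = 0.1011 K/W
Q = ΔT / R_total = 41 / 0.1011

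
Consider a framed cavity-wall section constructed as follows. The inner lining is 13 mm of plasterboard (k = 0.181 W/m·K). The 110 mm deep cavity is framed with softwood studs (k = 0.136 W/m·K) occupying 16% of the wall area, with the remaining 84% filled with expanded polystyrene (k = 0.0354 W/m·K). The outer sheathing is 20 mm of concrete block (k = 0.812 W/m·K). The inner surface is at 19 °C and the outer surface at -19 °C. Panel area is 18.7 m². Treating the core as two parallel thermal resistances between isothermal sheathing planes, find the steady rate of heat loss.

Q ≈ 318 W

Sheathing layers in series; stud and cavity paths in parallel between them.
R_inner = 0.013/(0.181×18.7) = 0.003841 K/W
R_stud  = 0.11/(0.136×0.16×18.7) = 0.2703 K/W
R_cav   = 0.11/(0.0354×0.84×18.7) = 0.1978 K/W
1/R_core = 1/R_stud + 1/R_cav → R_core = 0.1142 K/W
R_outer = 0.02/(0.812×18.7) = 0.001317 K/W
R_total = 0.1194 K/W
Q = ΔT/R_total = 38/0.1194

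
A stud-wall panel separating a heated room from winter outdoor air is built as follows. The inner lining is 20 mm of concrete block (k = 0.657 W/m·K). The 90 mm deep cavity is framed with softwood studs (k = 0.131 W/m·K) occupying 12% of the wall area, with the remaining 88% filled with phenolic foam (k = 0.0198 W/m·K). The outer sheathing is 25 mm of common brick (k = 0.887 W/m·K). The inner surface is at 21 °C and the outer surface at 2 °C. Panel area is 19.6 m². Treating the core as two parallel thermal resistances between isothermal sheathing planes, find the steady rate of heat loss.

Q ≈ 134 W

Sheathing layers in series; stud and cavity paths in parallel between them.
R_inner = 0.02/(0.657×19.6) = 0.001553 K/W
R_stud  = 0.09/(0.131×0.12×19.6) = 0.2921 K/W
R_cav   = 0.09/(0.0198×0.88×19.6) = 0.2635 K/W
1/R_core = 1/R_stud + 1/R_cav → R_core = 0.1385 K/W
R_outer = 0.025/(0.887×19.6) = 0.001438 K/W
R_total = 0.1415 K/W
Q = ΔT/R_total = 19/0.1415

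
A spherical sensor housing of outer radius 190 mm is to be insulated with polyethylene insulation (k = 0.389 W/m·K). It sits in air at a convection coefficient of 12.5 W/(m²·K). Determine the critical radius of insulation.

r_cr ≈ 62.2 mm

For a sphere r_cr = 2k/h = 2×0.389/12.5
r_cr = 62.2 mm; since the bare radius (190 mm) is above r_cr, any added insulation will reduce heat loss.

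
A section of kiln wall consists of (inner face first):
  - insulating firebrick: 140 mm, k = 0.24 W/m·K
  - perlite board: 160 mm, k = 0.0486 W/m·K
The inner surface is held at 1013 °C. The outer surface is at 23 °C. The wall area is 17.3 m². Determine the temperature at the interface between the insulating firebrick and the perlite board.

T ≈ 864 °C

Model the wall as resistances in series:
R_insulating firebrick = L/(kA) = 0.14/(0.24×17.3) = 0.03372 K/W
R_perlite board = L/(kA) = 0.16/(0.0486×17.3) = 0.1903 K/W
R_total = 0.224 K/W;  Q = ΔT/R_total = 990/0.224 = 4419 W
T_interface = T_inner − Q·ΣR(inner→interface) = 1013 − 4420×0.03372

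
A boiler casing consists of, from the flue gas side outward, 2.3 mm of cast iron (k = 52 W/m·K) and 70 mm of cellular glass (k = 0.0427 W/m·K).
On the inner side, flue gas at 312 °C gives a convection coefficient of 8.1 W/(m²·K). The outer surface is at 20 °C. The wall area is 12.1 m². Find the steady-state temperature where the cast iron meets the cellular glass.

Series thermal resistances:
R_inner film = 1/(h_i·A) = 1/(8.1×12.1) = 0.0102 K/W
R_cast iron = L/(kA) = 0.0023/(52×12.1) = 3.655×10^-6 K/W
R_cellular glass = L/(kA) = 0.07/(0.0427×12.1) = 0.1355 K/W
R_total = 0.1457 K/W;  Q = ΔT/R_total = 292/0.1457 = 2004 W
T_interface = T_inner − Q·ΣR(inner→interface) = 312 − 2000×0.01021

T ≈ 292 °C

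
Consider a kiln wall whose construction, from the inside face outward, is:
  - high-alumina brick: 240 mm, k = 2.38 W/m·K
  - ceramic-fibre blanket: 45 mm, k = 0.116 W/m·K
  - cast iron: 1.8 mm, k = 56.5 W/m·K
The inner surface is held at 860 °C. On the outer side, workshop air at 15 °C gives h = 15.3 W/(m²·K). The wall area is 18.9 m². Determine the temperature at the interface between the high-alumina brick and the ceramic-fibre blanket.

Series thermal resistances:
R_high-alumina brick = L/(kA) = 0.24/(2.38×18.9) = 0.005335 K/W
R_ceramic-fibre blanket = L/(kA) = 0.045/(0.116×18.9) = 0.02053 K/W
R_cast iron = L/(kA) = 0.0018/(56.5×18.9) = 1.686×10^-6 K/W
R_outer film = 1/(h_o·A) = 1/(15.3×18.9) = 0.003458 K/W
R_total = 0.02932 K/W;  Q = ΔT/R_total = 845/0.02932 = 28820 W
T_interface = T_inner − Q·ΣR(inner→interface) = 860 − 28800×0.005335

T ≈ 706 °C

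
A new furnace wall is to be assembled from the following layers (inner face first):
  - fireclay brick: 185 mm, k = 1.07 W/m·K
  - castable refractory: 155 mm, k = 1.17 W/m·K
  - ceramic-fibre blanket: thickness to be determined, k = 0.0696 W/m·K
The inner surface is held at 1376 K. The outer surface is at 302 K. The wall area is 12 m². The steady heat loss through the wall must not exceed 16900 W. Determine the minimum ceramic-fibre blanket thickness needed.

Series thermal resistances:
R_fireclay brick = L/(kA) = 0.185/(1.07×12) = 0.01441 K/W
R_castable refractory = L/(kA) = 0.155/(1.17×12) = 0.01104 K/W
Sum of the known resistances R_other = 0.02545 K/W
Required total resistance R_tot = ΔT/Q_allow = 1074/16900 = 0.06355 K/W
R_ceramic-fibre blanket = R_tot − R_other = 0.0381 K/W
L = R·k·A = 0.0381×0.0696×12

L ≈ 31.8 mm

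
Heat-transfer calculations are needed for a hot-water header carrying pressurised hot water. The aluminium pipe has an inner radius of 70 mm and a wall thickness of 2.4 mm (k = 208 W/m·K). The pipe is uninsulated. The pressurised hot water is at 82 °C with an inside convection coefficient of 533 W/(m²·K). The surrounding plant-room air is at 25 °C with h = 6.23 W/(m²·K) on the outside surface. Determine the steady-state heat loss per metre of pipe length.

q′ ≈ 160 W/m

Radial resistances (cylindrical: R_cond = ln(r_o/r_i)/(2πkL), R_conv = 1/(h·2πrL)):
R_inner film = 1/(h_i·2πr₁L) = 1/(533×2π×0.07×1) = 0.004266 K/W
R_aluminium pipe wall = ln(72.4/70)/(2π×208×1) = 2.579×10^-5 K/W
R_outer film = 1/(h_o·2πr_oL) = 1/(6.23×2π×0.0724×1) = 0.3529 K/W
R_total = 0.3571 K/W
Q = ΔT/R_total = 57/0.3571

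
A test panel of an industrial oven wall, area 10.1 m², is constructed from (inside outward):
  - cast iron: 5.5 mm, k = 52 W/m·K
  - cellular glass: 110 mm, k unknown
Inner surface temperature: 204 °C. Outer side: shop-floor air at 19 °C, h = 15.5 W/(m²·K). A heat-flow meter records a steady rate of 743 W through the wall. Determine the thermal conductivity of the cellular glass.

Treating each layer as a thermal resistance in series:
R_cast iron = L/(kA) = 0.0055/(52×10.1) = 1.047×10^-5 K/W
R_outer film = 1/(h_o·A) = 1/(15.5×10.1) = 0.006388 K/W
Sum of known resistances R_other = 0.006398 K/W
Total R = ΔT/Q = 185/743 = 0.249 K/W
R_cellular glass = R_total − R_other = 0.2426 K/W
k = L/(R·A) = 0.11/(0.2426×10.1)

k ≈ 0.0449 W/(m·K)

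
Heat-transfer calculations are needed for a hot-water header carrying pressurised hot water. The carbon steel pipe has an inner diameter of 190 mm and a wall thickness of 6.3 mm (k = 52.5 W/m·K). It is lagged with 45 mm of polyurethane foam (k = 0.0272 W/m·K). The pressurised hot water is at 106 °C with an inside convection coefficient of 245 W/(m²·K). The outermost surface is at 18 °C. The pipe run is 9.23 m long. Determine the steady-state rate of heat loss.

Per-layer cylindrical resistances, series-summed:
R_inner film = 1/(h_i·2πr₁L) = 1/(245×2π×0.095×9.23) = 7.408×10^-4 K/W
R_carbon steel pipe wall = ln(101.3/95)/(2π×52.5×9.23) = 2.109×10^-5 K/W
R_polyurethane foam = ln(146.3/101.3)/(2π×0.0272×9.23) = 0.233 K/W
R_total = 0.2338 K/W
Q = ΔT/R_total = 88/0.2338

Q ≈ 376 W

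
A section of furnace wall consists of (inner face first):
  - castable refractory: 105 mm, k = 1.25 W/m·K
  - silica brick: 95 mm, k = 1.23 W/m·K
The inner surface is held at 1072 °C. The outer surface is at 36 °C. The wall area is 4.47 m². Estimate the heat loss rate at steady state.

Q ≈ 28700 W

Thermal resistances in series:
R_castable refractory = L/(kA) = 0.105/(1.25×4.47) = 0.01879 K/W
R_silica brick = L/(kA) = 0.095/(1.23×4.47) = 0.01728 K/W
R_total = 0.03607 K/W
Q = ΔT / R_total = 1036 / 0.03607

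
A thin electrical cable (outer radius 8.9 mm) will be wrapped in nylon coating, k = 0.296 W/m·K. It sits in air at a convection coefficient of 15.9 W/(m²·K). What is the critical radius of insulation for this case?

For a cylinder r_cr = k/h = 0.296/15.9
r_cr = 18.6 mm; since the bare radius (8.9 mm) is below r_cr, adding a thin layer of insulation will *increase* heat loss.

r_cr ≈ 18.6 mm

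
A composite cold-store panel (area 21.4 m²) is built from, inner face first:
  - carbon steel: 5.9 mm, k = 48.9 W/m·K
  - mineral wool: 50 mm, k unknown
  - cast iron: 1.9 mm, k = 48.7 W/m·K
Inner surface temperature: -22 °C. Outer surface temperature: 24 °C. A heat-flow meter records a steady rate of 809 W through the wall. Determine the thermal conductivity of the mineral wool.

k ≈ 0.0411 W/(m·K)

Using the resistance-network approach (series):
R_carbon steel = L/(kA) = 0.0059/(48.9×21.4) = 5.638×10^-6 K/W
R_cast iron = L/(kA) = 0.0019/(48.7×21.4) = 1.823×10^-6 K/W
Sum of known resistances R_other = 7.461×10^-6 K/W
Total R = ΔT/Q = 46/809 = 0.05686 K/W
R_mineral wool = R_total − R_other = 0.05685 K/W
k = L/(R·A) = 0.05/(0.05685×21.4)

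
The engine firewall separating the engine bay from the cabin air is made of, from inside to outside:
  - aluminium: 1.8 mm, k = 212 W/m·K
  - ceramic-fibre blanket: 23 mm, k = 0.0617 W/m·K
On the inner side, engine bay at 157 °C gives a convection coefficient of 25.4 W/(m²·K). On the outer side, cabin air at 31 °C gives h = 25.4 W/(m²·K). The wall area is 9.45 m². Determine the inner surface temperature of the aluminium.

T ≈ 146 °C

Using the resistance-network approach (series):
R_inner film = 1/(h_i·A) = 1/(25.4×9.45) = 0.004166 K/W
R_aluminium = L/(kA) = 0.0018/(212×9.45) = 8.985×10^-7 K/W
R_ceramic-fibre blanket = L/(kA) = 0.023/(0.0617×9.45) = 0.03945 K/W
R_outer film = 1/(h_o·A) = 1/(25.4×9.45) = 0.004166 K/W
R_total = 0.04778 K/W;  Q = ΔT/R_total = 126/0.04778 = 2637 W
T_interface = T_inner − Q·ΣR(inner→interface) = 157 − 2640×0.004166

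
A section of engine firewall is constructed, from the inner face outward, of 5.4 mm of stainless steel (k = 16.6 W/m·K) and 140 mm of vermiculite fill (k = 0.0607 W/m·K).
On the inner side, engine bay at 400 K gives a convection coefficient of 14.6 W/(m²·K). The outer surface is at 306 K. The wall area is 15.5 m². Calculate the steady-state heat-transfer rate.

Q ≈ 613 W

Using the resistance-network approach (series):
R_inner film = 1/(h_i·A) = 1/(14.6×15.5) = 0.004419 K/W
R_stainless steel = L/(kA) = 0.0054/(16.6×15.5) = 2.099×10^-5 K/W
R_vermiculite fill = L/(kA) = 0.14/(0.0607×15.5) = 0.1488 K/W
R_total = 0.1532 K/W
Q = ΔT / R_total = 94 / 0.1532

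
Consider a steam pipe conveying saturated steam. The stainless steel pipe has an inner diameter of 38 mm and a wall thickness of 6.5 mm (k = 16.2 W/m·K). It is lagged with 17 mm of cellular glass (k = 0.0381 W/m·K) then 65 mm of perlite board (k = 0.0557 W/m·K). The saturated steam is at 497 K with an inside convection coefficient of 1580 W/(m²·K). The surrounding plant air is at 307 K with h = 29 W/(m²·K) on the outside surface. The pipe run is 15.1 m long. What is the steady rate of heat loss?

Q ≈ 592 W

For a radial system each layer contributes R = ln(r_out/r_in)/(2πkL); films add R = 1/(hA).
R_inner film = 1/(h_i·2πr₁L) = 1/(1580×2π×0.019×15.1) = 3.511×10^-4 K/W
R_stainless steel pipe wall = ln(25.5/19)/(2π×16.2×15.1) = 1.914×10^-4 K/W
R_cellular glass = ln(42.5/25.5)/(2π×0.0381×15.1) = 0.1413 K/W
R_perlite board = ln(107.5/42.5)/(2π×0.0557×15.1) = 0.1756 K/W
R_outer film = 1/(h_o·2πr_oL) = 1/(29×2π×0.1075×15.1) = 0.003381 K/W
R_total = 0.3208 K/W
Q = ΔT/R_total = 190/0.3208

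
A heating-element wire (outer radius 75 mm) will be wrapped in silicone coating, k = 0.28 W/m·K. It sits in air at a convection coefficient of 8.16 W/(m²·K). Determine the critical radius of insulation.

For a cylinder r_cr = k/h = 0.28/8.16
r_cr = 34.3 mm; since the bare radius (75 mm) is above r_cr, any added insulation will reduce heat loss.

r_cr ≈ 34.3 mm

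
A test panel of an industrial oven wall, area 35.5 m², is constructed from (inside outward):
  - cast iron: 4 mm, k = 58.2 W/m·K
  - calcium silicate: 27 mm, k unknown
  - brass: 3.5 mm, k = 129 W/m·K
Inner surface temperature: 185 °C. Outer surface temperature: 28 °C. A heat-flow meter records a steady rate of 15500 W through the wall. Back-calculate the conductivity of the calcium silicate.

Thermal resistances in series:
R_cast iron = L/(kA) = 0.004/(58.2×35.5) = 1.936×10^-6 K/W
R_brass = L/(kA) = 0.0035/(129×35.5) = 7.643×10^-7 K/W
Sum of known resistances R_other = 2.7×10^-6 K/W
Total R = ΔT/Q = 157/15500 = 0.01013 K/W
R_calcium silicate = R_total − R_other = 0.01013 K/W
k = L/(R·A) = 0.027/(0.01013×35.5)

k ≈ 0.0751 W/(m·K)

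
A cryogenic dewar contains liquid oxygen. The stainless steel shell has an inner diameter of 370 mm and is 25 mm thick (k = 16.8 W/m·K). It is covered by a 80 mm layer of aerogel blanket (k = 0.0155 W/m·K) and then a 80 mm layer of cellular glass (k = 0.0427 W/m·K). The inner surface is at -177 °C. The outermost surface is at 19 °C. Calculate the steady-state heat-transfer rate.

Q ≈ 24.1 W

Each spherical layer contributes R = (1/r_i − 1/r_o)/(4πk):
R_stainless steel shell = (1/0.185 − 1/0.21)/(4π×16.8) = 0.003048 K/W
R_aerogel blanket = (1/0.21 − 1/0.29)/(4π×0.0155) = 6.744 K/W
R_cellular glass = (1/0.29 − 1/0.37)/(4π×0.0427) = 1.389 K/W
R_total = 8.137 K/W
Q = ΔT/R_total = 196/8.137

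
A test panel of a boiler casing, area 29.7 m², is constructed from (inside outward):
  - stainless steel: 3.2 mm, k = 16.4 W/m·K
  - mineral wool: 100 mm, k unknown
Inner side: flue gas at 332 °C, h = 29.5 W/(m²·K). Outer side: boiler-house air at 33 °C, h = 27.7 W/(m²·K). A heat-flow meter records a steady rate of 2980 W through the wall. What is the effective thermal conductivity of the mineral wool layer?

Treating each layer as a thermal resistance in series:
R_inner film = 1/(h_i·A) = 1/(29.5×29.7) = 0.001141 K/W
R_stainless steel = L/(kA) = 0.0032/(16.4×29.7) = 6.57×10^-6 K/W
R_outer film = 1/(h_o·A) = 1/(27.7×29.7) = 0.001216 K/W
Sum of known resistances R_other = 0.002363 K/W
Total R = ΔT/Q = 299/2980 = 0.1003 K/W
R_mineral wool = R_total − R_other = 0.09797 K/W
k = L/(R·A) = 0.1/(0.09797×29.7)

k ≈ 0.0344 W/(m·K)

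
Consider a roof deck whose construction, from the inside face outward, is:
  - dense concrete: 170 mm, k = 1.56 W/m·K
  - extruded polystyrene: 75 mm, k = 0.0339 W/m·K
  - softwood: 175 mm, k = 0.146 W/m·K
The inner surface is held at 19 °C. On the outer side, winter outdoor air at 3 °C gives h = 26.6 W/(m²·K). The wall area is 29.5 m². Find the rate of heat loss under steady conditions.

Q ≈ 133 W

Series thermal resistances:
R_dense concrete = L/(kA) = 0.17/(1.56×29.5) = 0.003694 K/W
R_extruded polystyrene = L/(kA) = 0.075/(0.0339×29.5) = 0.075 K/W
R_softwood = L/(kA) = 0.175/(0.146×29.5) = 0.04063 K/W
R_outer film = 1/(h_o·A) = 1/(26.6×29.5) = 0.001274 K/W
R_total = 0.1206 K/W
Q = ΔT / R_total = 16 / 0.1206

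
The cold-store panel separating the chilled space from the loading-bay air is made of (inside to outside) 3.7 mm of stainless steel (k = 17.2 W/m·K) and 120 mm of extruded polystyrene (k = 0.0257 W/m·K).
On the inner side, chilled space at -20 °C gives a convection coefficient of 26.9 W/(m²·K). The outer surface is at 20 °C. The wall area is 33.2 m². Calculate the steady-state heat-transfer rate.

Series thermal resistances:
R_inner film = 1/(h_i·A) = 1/(26.9×33.2) = 0.00112 K/W
R_stainless steel = L/(kA) = 0.0037/(17.2×33.2) = 6.479×10^-6 K/W
R_extruded polystyrene = L/(kA) = 0.12/(0.0257×33.2) = 0.1406 K/W
R_total = 0.1418 K/W
Q = ΔT / R_total = 40 / 0.1418

Q ≈ 282 W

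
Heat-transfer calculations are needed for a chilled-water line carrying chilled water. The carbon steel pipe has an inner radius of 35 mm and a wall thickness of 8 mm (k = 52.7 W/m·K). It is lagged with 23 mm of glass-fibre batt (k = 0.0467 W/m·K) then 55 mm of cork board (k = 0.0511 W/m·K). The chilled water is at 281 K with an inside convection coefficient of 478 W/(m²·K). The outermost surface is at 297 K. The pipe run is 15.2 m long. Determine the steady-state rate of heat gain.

Q ≈ 72.4 W

Treating each annulus and film as a series resistance:
R_inner film = 1/(h_i·2πr₁L) = 1/(478×2π×0.035×15.2) = 6.259×10^-4 K/W
R_carbon steel pipe wall = ln(43/35)/(2π×52.7×15.2) = 4.09×10^-5 K/W
R_glass-fibre batt = ln(66/43)/(2π×0.0467×15.2) = 0.09606 K/W
R_cork board = ln(121/66)/(2π×0.0511×15.2) = 0.1242 K/W
R_total = 0.2209 K/W
Q = ΔT/R_total = 16/0.2209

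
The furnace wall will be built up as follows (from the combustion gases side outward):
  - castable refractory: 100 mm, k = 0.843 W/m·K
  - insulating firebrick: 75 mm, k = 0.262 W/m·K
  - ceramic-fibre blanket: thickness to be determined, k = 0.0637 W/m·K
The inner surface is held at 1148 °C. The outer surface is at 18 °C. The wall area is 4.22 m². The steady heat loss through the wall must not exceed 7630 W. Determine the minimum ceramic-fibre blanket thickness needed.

Thermal resistances in series:
R_castable refractory = L/(kA) = 0.1/(0.843×4.22) = 0.02811 K/W
R_insulating firebrick = L/(kA) = 0.075/(0.262×4.22) = 0.06783 K/W
Sum of the known resistances R_other = 0.09594 K/W
Required total resistance R_tot = ΔT/Q_allow = 1130/7630 = 0.1481 K/W
R_ceramic-fibre blanket = R_tot − R_other = 0.05216 K/W
L = R·k·A = 0.05216×0.0637×4.22

L ≈ 14 mm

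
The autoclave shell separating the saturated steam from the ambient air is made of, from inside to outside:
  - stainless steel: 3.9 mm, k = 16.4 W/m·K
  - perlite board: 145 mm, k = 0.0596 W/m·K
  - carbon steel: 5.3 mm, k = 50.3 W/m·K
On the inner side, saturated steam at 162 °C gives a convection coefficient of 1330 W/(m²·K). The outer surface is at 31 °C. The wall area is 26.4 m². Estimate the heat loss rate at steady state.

Series thermal resistances:
R_inner film = 1/(h_i·A) = 1/(1330×26.4) = 2.848×10^-5 K/W
R_stainless steel = L/(kA) = 0.0039/(16.4×26.4) = 9.008×10^-6 K/W
R_perlite board = L/(kA) = 0.145/(0.0596×26.4) = 0.09215 K/W
R_carbon steel = L/(kA) = 0.0053/(50.3×26.4) = 3.991×10^-6 K/W
R_total = 0.0922 K/W
Q = ΔT / R_total = 131 / 0.0922

Q ≈ 1420 W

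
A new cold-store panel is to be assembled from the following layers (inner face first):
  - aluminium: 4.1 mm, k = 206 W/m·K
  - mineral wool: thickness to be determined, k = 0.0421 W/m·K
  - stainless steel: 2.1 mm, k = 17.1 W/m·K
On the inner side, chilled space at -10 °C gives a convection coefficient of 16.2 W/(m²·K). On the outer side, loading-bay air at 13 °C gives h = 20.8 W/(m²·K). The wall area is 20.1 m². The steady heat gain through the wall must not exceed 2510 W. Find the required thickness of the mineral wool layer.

Using the resistance-network approach (series):
R_inner film = 1/(h_i·A) = 1/(16.2×20.1) = 0.003071 K/W
R_aluminium = L/(kA) = 0.0041/(206×20.1) = 9.902×10^-7 K/W
R_stainless steel = L/(kA) = 0.0021/(17.1×20.1) = 6.11×10^-6 K/W
R_outer film = 1/(h_o·A) = 1/(20.8×20.1) = 0.002392 K/W
Sum of the known resistances R_other = 0.00547 K/W
Required total resistance R_tot = ΔT/Q_allow = 23/2510 = 0.009163 K/W
R_mineral wool = R_tot − R_other = 0.003693 K/W
L = R·k·A = 0.003693×0.0421×20.1

L ≈ 3.13 mm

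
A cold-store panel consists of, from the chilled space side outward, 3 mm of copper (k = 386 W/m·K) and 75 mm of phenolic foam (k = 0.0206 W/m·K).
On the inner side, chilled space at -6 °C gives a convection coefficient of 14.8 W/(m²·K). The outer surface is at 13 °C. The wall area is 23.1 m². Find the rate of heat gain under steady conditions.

Using the resistance-network approach (series):
R_inner film = 1/(h_i·A) = 1/(14.8×23.1) = 0.002925 K/W
R_copper = L/(kA) = 0.003/(386×23.1) = 3.365×10^-7 K/W
R_phenolic foam = L/(kA) = 0.075/(0.0206×23.1) = 0.1576 K/W
R_total = 0.1605 K/W
Q = ΔT / R_total = 19 / 0.1605

Q ≈ 118 W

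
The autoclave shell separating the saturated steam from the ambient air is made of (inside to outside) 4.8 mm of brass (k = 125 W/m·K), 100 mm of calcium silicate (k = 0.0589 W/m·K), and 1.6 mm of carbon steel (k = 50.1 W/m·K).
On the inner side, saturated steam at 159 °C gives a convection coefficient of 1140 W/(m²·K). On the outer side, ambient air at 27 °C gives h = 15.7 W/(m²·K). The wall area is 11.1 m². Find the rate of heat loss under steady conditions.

Q ≈ 831 W

Model the wall as resistances in series:
R_inner film = 1/(h_i·A) = 1/(1140×11.1) = 7.903×10^-5 K/W
R_brass = L/(kA) = 0.0048/(125×11.1) = 3.459×10^-6 K/W
R_calcium silicate = L/(kA) = 0.1/(0.0589×11.1) = 0.153 K/W
R_carbon steel = L/(kA) = 0.0016/(50.1×11.1) = 2.877×10^-6 K/W
R_outer film = 1/(h_o·A) = 1/(15.7×11.1) = 0.005738 K/W
R_total = 0.1588 K/W
Q = ΔT / R_total = 132 / 0.1588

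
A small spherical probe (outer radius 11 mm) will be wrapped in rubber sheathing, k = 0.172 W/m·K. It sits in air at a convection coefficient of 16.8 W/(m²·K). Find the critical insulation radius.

For a sphere r_cr = 2k/h = 2×0.172/16.8
r_cr = 20.5 mm; since the bare radius (11 mm) is below r_cr, adding a thin layer of insulation will *increase* heat loss.

r_cr ≈ 20.5 mm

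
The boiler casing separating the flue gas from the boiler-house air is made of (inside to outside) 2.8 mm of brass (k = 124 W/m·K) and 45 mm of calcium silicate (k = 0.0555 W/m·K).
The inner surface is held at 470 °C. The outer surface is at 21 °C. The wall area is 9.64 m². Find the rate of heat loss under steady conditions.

Q ≈ 5340 W

Thermal resistances in series:
R_brass = L/(kA) = 0.0028/(124×9.64) = 2.342×10^-6 K/W
R_calcium silicate = L/(kA) = 0.045/(0.0555×9.64) = 0.08411 K/W
R_total = 0.08411 K/W
Q = ΔT / R_total = 449 / 0.08411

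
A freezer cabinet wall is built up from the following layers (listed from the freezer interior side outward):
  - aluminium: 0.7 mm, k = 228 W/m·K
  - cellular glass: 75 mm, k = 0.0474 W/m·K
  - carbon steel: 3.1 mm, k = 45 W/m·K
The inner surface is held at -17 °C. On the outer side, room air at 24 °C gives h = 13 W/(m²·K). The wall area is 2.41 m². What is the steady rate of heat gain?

Thermal resistances in series:
R_aluminium = L/(kA) = 0.0007/(228×2.41) = 1.274×10^-6 K/W
R_cellular glass = L/(kA) = 0.075/(0.0474×2.41) = 0.6565 K/W
R_carbon steel = L/(kA) = 0.0031/(45×2.41) = 2.858×10^-5 K/W
R_outer film = 1/(h_o·A) = 1/(13×2.41) = 0.03192 K/W
R_total = 0.6885 K/W
Q = ΔT / R_total = 41 / 0.6885

Q ≈ 59.6 W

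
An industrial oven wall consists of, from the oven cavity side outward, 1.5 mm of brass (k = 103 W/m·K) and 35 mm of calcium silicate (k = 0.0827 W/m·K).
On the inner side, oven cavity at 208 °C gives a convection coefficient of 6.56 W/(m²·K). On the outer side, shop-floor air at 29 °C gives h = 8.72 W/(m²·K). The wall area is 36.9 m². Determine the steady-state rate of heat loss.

Q ≈ 9570 W

Series thermal resistances:
R_inner film = 1/(h_i·A) = 1/(6.56×36.9) = 0.004131 K/W
R_brass = L/(kA) = 0.0015/(103×36.9) = 3.947×10^-7 K/W
R_calcium silicate = L/(kA) = 0.035/(0.0827×36.9) = 0.01147 K/W
R_outer film = 1/(h_o·A) = 1/(8.72×36.9) = 0.003108 K/W
R_total = 0.01871 K/W
Q = ΔT / R_total = 179 / 0.01871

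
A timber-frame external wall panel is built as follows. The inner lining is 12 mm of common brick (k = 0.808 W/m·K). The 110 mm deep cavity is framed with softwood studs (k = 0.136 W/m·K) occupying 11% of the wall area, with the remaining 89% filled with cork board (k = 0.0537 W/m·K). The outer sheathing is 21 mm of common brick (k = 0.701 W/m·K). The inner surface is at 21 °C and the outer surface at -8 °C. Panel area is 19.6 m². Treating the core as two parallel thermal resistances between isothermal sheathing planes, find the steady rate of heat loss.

Sheathing layers in series; stud and cavity paths in parallel between them.
R_inner = 0.012/(0.808×19.6) = 7.577×10^-4 K/W
R_stud  = 0.11/(0.136×0.11×19.6) = 0.3752 K/W
R_cav   = 0.11/(0.0537×0.89×19.6) = 0.1174 K/W
1/R_core = 1/R_stud + 1/R_cav → R_core = 0.08943 K/W
R_outer = 0.021/(0.701×19.6) = 0.001528 K/W
R_total = 0.09172 K/W
Q = ΔT/R_total = 29/0.09172

Q ≈ 316 W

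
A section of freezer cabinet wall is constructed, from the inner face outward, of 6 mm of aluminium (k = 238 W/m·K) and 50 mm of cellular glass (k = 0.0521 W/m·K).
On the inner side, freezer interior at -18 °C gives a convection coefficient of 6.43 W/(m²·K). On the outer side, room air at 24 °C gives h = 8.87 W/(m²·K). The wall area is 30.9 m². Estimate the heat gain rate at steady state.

Q ≈ 1060 W

Series thermal resistances:
R_inner film = 1/(h_i·A) = 1/(6.43×30.9) = 0.005033 K/W
R_aluminium = L/(kA) = 0.006/(238×30.9) = 8.159×10^-7 K/W
R_cellular glass = L/(kA) = 0.05/(0.0521×30.9) = 0.03106 K/W
R_outer film = 1/(h_o·A) = 1/(8.87×30.9) = 0.003649 K/W
R_total = 0.03974 K/W
Q = ΔT / R_total = 42 / 0.03974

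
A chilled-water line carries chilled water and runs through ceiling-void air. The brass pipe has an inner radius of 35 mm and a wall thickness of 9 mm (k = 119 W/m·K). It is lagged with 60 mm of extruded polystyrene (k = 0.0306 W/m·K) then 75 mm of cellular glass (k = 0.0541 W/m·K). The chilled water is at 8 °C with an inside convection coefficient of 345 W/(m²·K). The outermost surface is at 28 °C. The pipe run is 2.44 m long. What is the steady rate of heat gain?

Radial resistances (cylindrical: R_cond = ln(r_o/r_i)/(2πkL), R_conv = 1/(h·2πrL)):
R_inner film = 1/(h_i·2πr₁L) = 1/(345×2π×0.035×2.44) = 0.005402 K/W
R_brass pipe wall = ln(44/35)/(2π×119×2.44) = 1.254×10^-4 K/W
R_extruded polystyrene = ln(104/44)/(2π×0.0306×2.44) = 1.834 K/W
R_cellular glass = ln(179/104)/(2π×0.0541×2.44) = 0.6547 K/W
R_total = 2.494 K/W
Q = ΔT/R_total = 20/2.494

Q ≈ 8.02 W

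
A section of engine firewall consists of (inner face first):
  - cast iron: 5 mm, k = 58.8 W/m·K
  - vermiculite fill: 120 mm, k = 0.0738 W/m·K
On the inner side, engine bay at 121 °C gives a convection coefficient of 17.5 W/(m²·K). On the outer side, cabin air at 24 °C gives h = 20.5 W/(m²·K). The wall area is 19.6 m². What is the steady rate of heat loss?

Q ≈ 1100 W

Treating each layer as a thermal resistance in series:
R_inner film = 1/(h_i·A) = 1/(17.5×19.6) = 0.002915 K/W
R_cast iron = L/(kA) = 0.005/(58.8×19.6) = 4.338×10^-6 K/W
R_vermiculite fill = L/(kA) = 0.12/(0.0738×19.6) = 0.08296 K/W
R_outer film = 1/(h_o·A) = 1/(20.5×19.6) = 0.002489 K/W
R_total = 0.08837 K/W
Q = ΔT / R_total = 97 / 0.08837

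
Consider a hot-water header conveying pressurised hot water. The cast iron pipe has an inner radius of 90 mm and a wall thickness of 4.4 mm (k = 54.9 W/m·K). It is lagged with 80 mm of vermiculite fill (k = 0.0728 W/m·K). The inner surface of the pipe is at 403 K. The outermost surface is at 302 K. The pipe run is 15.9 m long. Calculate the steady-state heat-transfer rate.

Q ≈ 1200 W

For a radial system each layer contributes R = ln(r_out/r_in)/(2πkL); films add R = 1/(hA).
R_cast iron pipe wall = ln(94.4/90)/(2π×54.9×15.9) = 8.703×10^-6 K/W
R_vermiculite fill = ln(174.4/94.4)/(2π×0.0728×15.9) = 0.0844 K/W
R_total = 0.08441 K/W
Q = ΔT/R_total = 101/0.08441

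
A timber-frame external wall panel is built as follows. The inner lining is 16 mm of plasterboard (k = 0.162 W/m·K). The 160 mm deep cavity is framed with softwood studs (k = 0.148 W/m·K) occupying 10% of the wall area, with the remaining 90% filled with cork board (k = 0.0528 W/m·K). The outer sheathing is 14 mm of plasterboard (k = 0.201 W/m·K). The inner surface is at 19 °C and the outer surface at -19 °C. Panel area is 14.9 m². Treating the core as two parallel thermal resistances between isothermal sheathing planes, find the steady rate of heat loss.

Q ≈ 207 W

Sheathing layers in series; stud and cavity paths in parallel between them.
R_inner = 0.016/(0.162×14.9) = 0.006629 K/W
R_stud  = 0.16/(0.148×0.1×14.9) = 0.7256 K/W
R_cav   = 0.16/(0.0528×0.9×14.9) = 0.226 K/W
1/R_core = 1/R_stud + 1/R_cav → R_core = 0.1723 K/W
R_outer = 0.014/(0.201×14.9) = 0.004675 K/W
R_total = 0.1836 K/W
Q = ΔT/R_total = 38/0.1836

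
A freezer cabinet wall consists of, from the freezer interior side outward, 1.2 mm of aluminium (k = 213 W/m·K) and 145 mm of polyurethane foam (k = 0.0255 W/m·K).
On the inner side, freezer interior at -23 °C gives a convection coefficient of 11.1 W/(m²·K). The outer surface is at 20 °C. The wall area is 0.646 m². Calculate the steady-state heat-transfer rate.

Q ≈ 4.81 W

Treating each layer as a thermal resistance in series:
R_inner film = 1/(h_i·A) = 1/(11.1×0.646) = 0.1395 K/W
R_aluminium = L/(kA) = 0.0012/(213×0.646) = 8.721×10^-6 K/W
R_polyurethane foam = L/(kA) = 0.145/(0.0255×0.646) = 8.802 K/W
R_total = 8.942 K/W
Q = ΔT / R_total = 43 / 8.942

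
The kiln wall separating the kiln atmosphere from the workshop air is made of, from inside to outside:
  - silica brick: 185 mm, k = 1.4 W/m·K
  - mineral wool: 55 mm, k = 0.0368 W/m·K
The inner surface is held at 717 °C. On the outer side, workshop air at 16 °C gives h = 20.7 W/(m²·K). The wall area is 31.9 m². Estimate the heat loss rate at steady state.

Treating each layer as a thermal resistance in series:
R_silica brick = L/(kA) = 0.185/(1.4×31.9) = 0.004142 K/W
R_mineral wool = L/(kA) = 0.055/(0.0368×31.9) = 0.04685 K/W
R_outer film = 1/(h_o·A) = 1/(20.7×31.9) = 0.001514 K/W
R_total = 0.05251 K/W
Q = ΔT / R_total = 701 / 0.05251

Q ≈ 13400 W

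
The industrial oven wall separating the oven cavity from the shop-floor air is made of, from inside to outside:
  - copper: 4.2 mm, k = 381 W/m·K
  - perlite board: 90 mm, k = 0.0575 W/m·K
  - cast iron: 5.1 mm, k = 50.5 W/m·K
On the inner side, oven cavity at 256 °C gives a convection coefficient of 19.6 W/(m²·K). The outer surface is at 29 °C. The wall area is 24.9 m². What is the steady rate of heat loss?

Using the resistance-network approach (series):
R_inner film = 1/(h_i·A) = 1/(19.6×24.9) = 0.002049 K/W
R_copper = L/(kA) = 0.0042/(381×24.9) = 4.427×10^-7 K/W
R_perlite board = L/(kA) = 0.09/(0.0575×24.9) = 0.06286 K/W
R_cast iron = L/(kA) = 0.0051/(50.5×24.9) = 4.056×10^-6 K/W
R_total = 0.06491 K/W
Q = ΔT / R_total = 227 / 0.06491

Q ≈ 3500 W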